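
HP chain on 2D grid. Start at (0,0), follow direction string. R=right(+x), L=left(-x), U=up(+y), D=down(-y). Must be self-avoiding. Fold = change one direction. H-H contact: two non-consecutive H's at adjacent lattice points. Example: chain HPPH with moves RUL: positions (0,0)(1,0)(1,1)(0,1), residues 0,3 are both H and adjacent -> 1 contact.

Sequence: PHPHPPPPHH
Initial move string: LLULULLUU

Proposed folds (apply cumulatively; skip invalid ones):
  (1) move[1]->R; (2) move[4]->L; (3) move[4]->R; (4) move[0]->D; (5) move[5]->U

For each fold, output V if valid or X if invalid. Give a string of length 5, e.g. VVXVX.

Initial: LLULULLUU -> [(0, 0), (-1, 0), (-2, 0), (-2, 1), (-3, 1), (-3, 2), (-4, 2), (-5, 2), (-5, 3), (-5, 4)]
Fold 1: move[1]->R => LRULULLUU INVALID (collision), skipped
Fold 2: move[4]->L => LLULLLLUU VALID
Fold 3: move[4]->R => LLULRLLUU INVALID (collision), skipped
Fold 4: move[0]->D => DLULLLLUU VALID
Fold 5: move[5]->U => DLULLULUU VALID

Answer: XVXVV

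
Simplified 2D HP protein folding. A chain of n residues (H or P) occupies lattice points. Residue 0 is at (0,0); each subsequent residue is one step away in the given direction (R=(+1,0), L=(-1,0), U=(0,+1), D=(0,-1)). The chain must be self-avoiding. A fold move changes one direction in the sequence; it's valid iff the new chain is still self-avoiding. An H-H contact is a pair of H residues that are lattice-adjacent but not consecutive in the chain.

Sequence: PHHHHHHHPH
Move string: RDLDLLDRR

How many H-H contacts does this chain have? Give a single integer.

Answer: 1

Derivation:
Positions: [(0, 0), (1, 0), (1, -1), (0, -1), (0, -2), (-1, -2), (-2, -2), (-2, -3), (-1, -3), (0, -3)]
H-H contact: residue 4 @(0,-2) - residue 9 @(0, -3)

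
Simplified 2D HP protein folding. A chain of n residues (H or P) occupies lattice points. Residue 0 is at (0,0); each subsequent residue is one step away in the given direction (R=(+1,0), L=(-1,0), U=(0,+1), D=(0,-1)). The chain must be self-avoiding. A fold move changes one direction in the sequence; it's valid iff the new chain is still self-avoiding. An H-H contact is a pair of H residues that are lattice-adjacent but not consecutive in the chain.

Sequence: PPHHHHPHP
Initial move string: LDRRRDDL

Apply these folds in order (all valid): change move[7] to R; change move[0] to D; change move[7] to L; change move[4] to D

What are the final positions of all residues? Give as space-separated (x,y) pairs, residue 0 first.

Initial moves: LDRRRDDL
Fold: move[7]->R => LDRRRDDR (positions: [(0, 0), (-1, 0), (-1, -1), (0, -1), (1, -1), (2, -1), (2, -2), (2, -3), (3, -3)])
Fold: move[0]->D => DDRRRDDR (positions: [(0, 0), (0, -1), (0, -2), (1, -2), (2, -2), (3, -2), (3, -3), (3, -4), (4, -4)])
Fold: move[7]->L => DDRRRDDL (positions: [(0, 0), (0, -1), (0, -2), (1, -2), (2, -2), (3, -2), (3, -3), (3, -4), (2, -4)])
Fold: move[4]->D => DDRRDDDL (positions: [(0, 0), (0, -1), (0, -2), (1, -2), (2, -2), (2, -3), (2, -4), (2, -5), (1, -5)])

Answer: (0,0) (0,-1) (0,-2) (1,-2) (2,-2) (2,-3) (2,-4) (2,-5) (1,-5)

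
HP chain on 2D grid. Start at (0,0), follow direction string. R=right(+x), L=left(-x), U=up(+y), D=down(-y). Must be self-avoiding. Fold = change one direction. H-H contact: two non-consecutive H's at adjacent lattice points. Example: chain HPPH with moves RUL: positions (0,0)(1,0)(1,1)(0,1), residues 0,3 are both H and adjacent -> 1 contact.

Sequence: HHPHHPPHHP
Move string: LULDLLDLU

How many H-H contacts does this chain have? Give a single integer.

Positions: [(0, 0), (-1, 0), (-1, 1), (-2, 1), (-2, 0), (-3, 0), (-4, 0), (-4, -1), (-5, -1), (-5, 0)]
H-H contact: residue 1 @(-1,0) - residue 4 @(-2, 0)

Answer: 1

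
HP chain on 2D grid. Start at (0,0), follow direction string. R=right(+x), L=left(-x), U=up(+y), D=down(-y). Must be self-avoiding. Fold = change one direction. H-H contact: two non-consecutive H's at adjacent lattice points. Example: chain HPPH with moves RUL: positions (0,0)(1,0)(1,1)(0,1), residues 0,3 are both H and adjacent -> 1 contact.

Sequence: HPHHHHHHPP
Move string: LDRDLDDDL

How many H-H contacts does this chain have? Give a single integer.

Answer: 2

Derivation:
Positions: [(0, 0), (-1, 0), (-1, -1), (0, -1), (0, -2), (-1, -2), (-1, -3), (-1, -4), (-1, -5), (-2, -5)]
H-H contact: residue 0 @(0,0) - residue 3 @(0, -1)
H-H contact: residue 2 @(-1,-1) - residue 5 @(-1, -2)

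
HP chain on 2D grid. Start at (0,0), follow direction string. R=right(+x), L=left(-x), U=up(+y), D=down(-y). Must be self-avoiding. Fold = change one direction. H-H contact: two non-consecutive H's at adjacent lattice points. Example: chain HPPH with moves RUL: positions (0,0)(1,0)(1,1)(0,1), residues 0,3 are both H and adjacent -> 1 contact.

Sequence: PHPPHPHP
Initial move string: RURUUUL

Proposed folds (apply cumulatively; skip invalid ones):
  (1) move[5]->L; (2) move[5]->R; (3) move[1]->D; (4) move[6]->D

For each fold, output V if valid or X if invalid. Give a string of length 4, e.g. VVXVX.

Answer: VXVX

Derivation:
Initial: RURUUUL -> [(0, 0), (1, 0), (1, 1), (2, 1), (2, 2), (2, 3), (2, 4), (1, 4)]
Fold 1: move[5]->L => RURUULL VALID
Fold 2: move[5]->R => RURUURL INVALID (collision), skipped
Fold 3: move[1]->D => RDRUULL VALID
Fold 4: move[6]->D => RDRUULD INVALID (collision), skipped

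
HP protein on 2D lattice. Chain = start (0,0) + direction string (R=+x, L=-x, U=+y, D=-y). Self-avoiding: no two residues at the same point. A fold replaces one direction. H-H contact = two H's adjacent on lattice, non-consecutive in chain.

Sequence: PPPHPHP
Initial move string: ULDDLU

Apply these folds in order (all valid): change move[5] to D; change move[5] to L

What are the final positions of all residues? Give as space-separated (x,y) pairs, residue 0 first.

Initial moves: ULDDLU
Fold: move[5]->D => ULDDLD (positions: [(0, 0), (0, 1), (-1, 1), (-1, 0), (-1, -1), (-2, -1), (-2, -2)])
Fold: move[5]->L => ULDDLL (positions: [(0, 0), (0, 1), (-1, 1), (-1, 0), (-1, -1), (-2, -1), (-3, -1)])

Answer: (0,0) (0,1) (-1,1) (-1,0) (-1,-1) (-2,-1) (-3,-1)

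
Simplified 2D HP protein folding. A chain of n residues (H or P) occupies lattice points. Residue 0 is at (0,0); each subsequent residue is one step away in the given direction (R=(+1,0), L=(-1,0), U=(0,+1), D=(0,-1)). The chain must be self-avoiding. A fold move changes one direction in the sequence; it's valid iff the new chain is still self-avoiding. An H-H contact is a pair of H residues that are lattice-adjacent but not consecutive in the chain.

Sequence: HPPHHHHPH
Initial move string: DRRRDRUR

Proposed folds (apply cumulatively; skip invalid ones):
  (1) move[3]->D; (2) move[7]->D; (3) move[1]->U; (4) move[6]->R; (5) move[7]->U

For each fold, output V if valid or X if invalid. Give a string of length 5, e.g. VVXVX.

Answer: VXXVV

Derivation:
Initial: DRRRDRUR -> [(0, 0), (0, -1), (1, -1), (2, -1), (3, -1), (3, -2), (4, -2), (4, -1), (5, -1)]
Fold 1: move[3]->D => DRRDDRUR VALID
Fold 2: move[7]->D => DRRDDRUD INVALID (collision), skipped
Fold 3: move[1]->U => DURDDRUR INVALID (collision), skipped
Fold 4: move[6]->R => DRRDDRRR VALID
Fold 5: move[7]->U => DRRDDRRU VALID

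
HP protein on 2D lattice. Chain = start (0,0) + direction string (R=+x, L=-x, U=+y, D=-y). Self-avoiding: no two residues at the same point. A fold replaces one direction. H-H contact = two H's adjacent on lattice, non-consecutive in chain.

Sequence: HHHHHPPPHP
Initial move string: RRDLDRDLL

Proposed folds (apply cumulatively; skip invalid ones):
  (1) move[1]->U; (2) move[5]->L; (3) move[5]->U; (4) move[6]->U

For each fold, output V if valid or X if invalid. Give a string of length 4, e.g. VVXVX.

Answer: XVXV

Derivation:
Initial: RRDLDRDLL -> [(0, 0), (1, 0), (2, 0), (2, -1), (1, -1), (1, -2), (2, -2), (2, -3), (1, -3), (0, -3)]
Fold 1: move[1]->U => RUDLDRDLL INVALID (collision), skipped
Fold 2: move[5]->L => RRDLDLDLL VALID
Fold 3: move[5]->U => RRDLDUDLL INVALID (collision), skipped
Fold 4: move[6]->U => RRDLDLULL VALID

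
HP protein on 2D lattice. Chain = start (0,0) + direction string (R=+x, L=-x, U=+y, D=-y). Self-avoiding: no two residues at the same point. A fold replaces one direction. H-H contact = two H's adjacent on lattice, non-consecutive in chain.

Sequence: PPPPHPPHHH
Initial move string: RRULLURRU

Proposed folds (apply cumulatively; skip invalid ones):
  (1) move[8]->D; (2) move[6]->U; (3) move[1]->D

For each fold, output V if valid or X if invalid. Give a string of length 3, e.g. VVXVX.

Initial: RRULLURRU -> [(0, 0), (1, 0), (2, 0), (2, 1), (1, 1), (0, 1), (0, 2), (1, 2), (2, 2), (2, 3)]
Fold 1: move[8]->D => RRULLURRD INVALID (collision), skipped
Fold 2: move[6]->U => RRULLUURU VALID
Fold 3: move[1]->D => RDULLUURU INVALID (collision), skipped

Answer: XVX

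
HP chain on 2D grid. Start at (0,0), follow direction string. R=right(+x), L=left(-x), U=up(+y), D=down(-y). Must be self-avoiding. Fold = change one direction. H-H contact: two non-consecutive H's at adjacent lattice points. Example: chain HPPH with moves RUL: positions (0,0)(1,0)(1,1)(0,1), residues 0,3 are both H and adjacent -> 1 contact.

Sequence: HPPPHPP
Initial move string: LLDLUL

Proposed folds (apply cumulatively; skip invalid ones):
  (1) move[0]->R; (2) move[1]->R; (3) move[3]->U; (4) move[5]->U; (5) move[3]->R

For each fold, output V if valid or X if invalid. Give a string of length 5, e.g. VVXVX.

Initial: LLDLUL -> [(0, 0), (-1, 0), (-2, 0), (-2, -1), (-3, -1), (-3, 0), (-4, 0)]
Fold 1: move[0]->R => RLDLUL INVALID (collision), skipped
Fold 2: move[1]->R => LRDLUL INVALID (collision), skipped
Fold 3: move[3]->U => LLDUUL INVALID (collision), skipped
Fold 4: move[5]->U => LLDLUU VALID
Fold 5: move[3]->R => LLDRUU INVALID (collision), skipped

Answer: XXXVX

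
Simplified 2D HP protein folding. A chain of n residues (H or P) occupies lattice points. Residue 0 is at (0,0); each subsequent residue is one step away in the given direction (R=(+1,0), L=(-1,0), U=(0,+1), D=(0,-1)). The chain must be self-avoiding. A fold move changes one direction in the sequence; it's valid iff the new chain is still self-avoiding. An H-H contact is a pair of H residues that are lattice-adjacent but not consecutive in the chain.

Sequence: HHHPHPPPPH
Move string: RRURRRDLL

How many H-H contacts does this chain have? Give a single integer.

Answer: 2

Derivation:
Positions: [(0, 0), (1, 0), (2, 0), (2, 1), (3, 1), (4, 1), (5, 1), (5, 0), (4, 0), (3, 0)]
H-H contact: residue 2 @(2,0) - residue 9 @(3, 0)
H-H contact: residue 4 @(3,1) - residue 9 @(3, 0)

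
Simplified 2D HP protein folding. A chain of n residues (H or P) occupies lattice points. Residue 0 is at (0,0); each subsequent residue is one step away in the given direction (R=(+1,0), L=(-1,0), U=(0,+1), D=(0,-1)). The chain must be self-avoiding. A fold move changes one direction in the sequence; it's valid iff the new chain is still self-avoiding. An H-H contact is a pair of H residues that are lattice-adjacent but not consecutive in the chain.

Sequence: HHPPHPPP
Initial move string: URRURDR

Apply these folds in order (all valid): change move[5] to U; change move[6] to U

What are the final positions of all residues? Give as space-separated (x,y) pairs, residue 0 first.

Initial moves: URRURDR
Fold: move[5]->U => URRURUR (positions: [(0, 0), (0, 1), (1, 1), (2, 1), (2, 2), (3, 2), (3, 3), (4, 3)])
Fold: move[6]->U => URRURUU (positions: [(0, 0), (0, 1), (1, 1), (2, 1), (2, 2), (3, 2), (3, 3), (3, 4)])

Answer: (0,0) (0,1) (1,1) (2,1) (2,2) (3,2) (3,3) (3,4)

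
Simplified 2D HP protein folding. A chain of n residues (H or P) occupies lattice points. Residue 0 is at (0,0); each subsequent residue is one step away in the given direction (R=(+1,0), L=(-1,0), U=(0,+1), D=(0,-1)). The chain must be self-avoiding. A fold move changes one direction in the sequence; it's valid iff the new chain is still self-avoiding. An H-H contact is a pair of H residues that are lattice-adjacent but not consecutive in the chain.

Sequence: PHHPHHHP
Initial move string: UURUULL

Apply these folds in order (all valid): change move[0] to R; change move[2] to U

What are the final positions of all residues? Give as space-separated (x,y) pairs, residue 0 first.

Answer: (0,0) (1,0) (1,1) (1,2) (1,3) (1,4) (0,4) (-1,4)

Derivation:
Initial moves: UURUULL
Fold: move[0]->R => RURUULL (positions: [(0, 0), (1, 0), (1, 1), (2, 1), (2, 2), (2, 3), (1, 3), (0, 3)])
Fold: move[2]->U => RUUUULL (positions: [(0, 0), (1, 0), (1, 1), (1, 2), (1, 3), (1, 4), (0, 4), (-1, 4)])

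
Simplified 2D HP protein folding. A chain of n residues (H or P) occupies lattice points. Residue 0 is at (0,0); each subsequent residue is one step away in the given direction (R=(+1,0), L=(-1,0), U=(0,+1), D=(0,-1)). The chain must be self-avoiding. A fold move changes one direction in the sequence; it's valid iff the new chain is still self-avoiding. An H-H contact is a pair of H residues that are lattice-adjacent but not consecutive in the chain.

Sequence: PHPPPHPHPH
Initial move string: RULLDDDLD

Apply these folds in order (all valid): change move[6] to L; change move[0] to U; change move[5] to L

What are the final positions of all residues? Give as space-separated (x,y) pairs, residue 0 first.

Initial moves: RULLDDDLD
Fold: move[6]->L => RULLDDLLD (positions: [(0, 0), (1, 0), (1, 1), (0, 1), (-1, 1), (-1, 0), (-1, -1), (-2, -1), (-3, -1), (-3, -2)])
Fold: move[0]->U => UULLDDLLD (positions: [(0, 0), (0, 1), (0, 2), (-1, 2), (-2, 2), (-2, 1), (-2, 0), (-3, 0), (-4, 0), (-4, -1)])
Fold: move[5]->L => UULLDLLLD (positions: [(0, 0), (0, 1), (0, 2), (-1, 2), (-2, 2), (-2, 1), (-3, 1), (-4, 1), (-5, 1), (-5, 0)])

Answer: (0,0) (0,1) (0,2) (-1,2) (-2,2) (-2,1) (-3,1) (-4,1) (-5,1) (-5,0)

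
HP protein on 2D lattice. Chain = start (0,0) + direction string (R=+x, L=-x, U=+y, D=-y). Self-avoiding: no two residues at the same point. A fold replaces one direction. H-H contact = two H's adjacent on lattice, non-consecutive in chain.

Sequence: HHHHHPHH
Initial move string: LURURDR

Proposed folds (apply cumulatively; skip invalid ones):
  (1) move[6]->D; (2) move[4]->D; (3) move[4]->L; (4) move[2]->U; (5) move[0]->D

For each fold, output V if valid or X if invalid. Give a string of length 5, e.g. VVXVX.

Answer: VXXVX

Derivation:
Initial: LURURDR -> [(0, 0), (-1, 0), (-1, 1), (0, 1), (0, 2), (1, 2), (1, 1), (2, 1)]
Fold 1: move[6]->D => LURURDD VALID
Fold 2: move[4]->D => LURUDDD INVALID (collision), skipped
Fold 3: move[4]->L => LURULDD INVALID (collision), skipped
Fold 4: move[2]->U => LUUURDD VALID
Fold 5: move[0]->D => DUUURDD INVALID (collision), skipped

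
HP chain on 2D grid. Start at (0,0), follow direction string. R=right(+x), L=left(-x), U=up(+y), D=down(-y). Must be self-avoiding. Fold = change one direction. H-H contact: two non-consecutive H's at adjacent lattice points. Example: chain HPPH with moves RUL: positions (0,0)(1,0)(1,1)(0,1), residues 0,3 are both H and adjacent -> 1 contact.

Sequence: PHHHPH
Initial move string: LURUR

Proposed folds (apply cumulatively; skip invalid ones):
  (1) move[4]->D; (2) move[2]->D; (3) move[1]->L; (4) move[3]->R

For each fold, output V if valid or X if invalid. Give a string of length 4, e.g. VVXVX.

Answer: XXXV

Derivation:
Initial: LURUR -> [(0, 0), (-1, 0), (-1, 1), (0, 1), (0, 2), (1, 2)]
Fold 1: move[4]->D => LURUD INVALID (collision), skipped
Fold 2: move[2]->D => LUDUR INVALID (collision), skipped
Fold 3: move[1]->L => LLRUR INVALID (collision), skipped
Fold 4: move[3]->R => LURRR VALID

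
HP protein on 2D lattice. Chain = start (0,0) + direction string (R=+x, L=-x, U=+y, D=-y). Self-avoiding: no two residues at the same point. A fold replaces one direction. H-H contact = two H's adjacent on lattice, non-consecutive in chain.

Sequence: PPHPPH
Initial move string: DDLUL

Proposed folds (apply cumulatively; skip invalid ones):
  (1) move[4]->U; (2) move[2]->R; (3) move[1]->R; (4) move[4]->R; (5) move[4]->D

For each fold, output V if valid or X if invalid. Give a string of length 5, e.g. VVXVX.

Answer: VVVVX

Derivation:
Initial: DDLUL -> [(0, 0), (0, -1), (0, -2), (-1, -2), (-1, -1), (-2, -1)]
Fold 1: move[4]->U => DDLUU VALID
Fold 2: move[2]->R => DDRUU VALID
Fold 3: move[1]->R => DRRUU VALID
Fold 4: move[4]->R => DRRUR VALID
Fold 5: move[4]->D => DRRUD INVALID (collision), skipped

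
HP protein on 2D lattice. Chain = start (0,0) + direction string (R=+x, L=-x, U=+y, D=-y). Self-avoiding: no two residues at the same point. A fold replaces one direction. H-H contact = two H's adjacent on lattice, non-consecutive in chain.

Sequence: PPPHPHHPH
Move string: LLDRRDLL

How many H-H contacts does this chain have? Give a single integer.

Answer: 1

Derivation:
Positions: [(0, 0), (-1, 0), (-2, 0), (-2, -1), (-1, -1), (0, -1), (0, -2), (-1, -2), (-2, -2)]
H-H contact: residue 3 @(-2,-1) - residue 8 @(-2, -2)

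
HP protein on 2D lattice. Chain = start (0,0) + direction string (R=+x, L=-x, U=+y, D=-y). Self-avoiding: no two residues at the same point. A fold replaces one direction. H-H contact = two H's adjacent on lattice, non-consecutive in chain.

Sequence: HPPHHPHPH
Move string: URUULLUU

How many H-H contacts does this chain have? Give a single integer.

Positions: [(0, 0), (0, 1), (1, 1), (1, 2), (1, 3), (0, 3), (-1, 3), (-1, 4), (-1, 5)]
No H-H contacts found.

Answer: 0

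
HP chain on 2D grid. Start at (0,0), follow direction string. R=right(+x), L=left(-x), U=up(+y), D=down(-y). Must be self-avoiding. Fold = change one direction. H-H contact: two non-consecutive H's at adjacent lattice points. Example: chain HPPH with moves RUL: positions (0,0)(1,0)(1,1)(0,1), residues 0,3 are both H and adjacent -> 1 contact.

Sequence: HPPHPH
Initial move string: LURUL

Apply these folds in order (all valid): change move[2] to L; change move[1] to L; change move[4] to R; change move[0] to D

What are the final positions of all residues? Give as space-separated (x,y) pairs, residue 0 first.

Answer: (0,0) (0,-1) (-1,-1) (-2,-1) (-2,0) (-1,0)

Derivation:
Initial moves: LURUL
Fold: move[2]->L => LULUL (positions: [(0, 0), (-1, 0), (-1, 1), (-2, 1), (-2, 2), (-3, 2)])
Fold: move[1]->L => LLLUL (positions: [(0, 0), (-1, 0), (-2, 0), (-3, 0), (-3, 1), (-4, 1)])
Fold: move[4]->R => LLLUR (positions: [(0, 0), (-1, 0), (-2, 0), (-3, 0), (-3, 1), (-2, 1)])
Fold: move[0]->D => DLLUR (positions: [(0, 0), (0, -1), (-1, -1), (-2, -1), (-2, 0), (-1, 0)])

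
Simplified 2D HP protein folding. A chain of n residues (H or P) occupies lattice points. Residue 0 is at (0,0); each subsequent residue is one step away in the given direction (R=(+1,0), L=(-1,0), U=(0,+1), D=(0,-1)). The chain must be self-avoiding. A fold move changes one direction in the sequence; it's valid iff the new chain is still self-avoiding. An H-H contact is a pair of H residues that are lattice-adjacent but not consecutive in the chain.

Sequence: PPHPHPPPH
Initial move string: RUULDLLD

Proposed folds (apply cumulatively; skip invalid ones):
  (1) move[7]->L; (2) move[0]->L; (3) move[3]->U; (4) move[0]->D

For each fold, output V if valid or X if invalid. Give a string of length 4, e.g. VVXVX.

Answer: VVXX

Derivation:
Initial: RUULDLLD -> [(0, 0), (1, 0), (1, 1), (1, 2), (0, 2), (0, 1), (-1, 1), (-2, 1), (-2, 0)]
Fold 1: move[7]->L => RUULDLLL VALID
Fold 2: move[0]->L => LUULDLLL VALID
Fold 3: move[3]->U => LUUUDLLL INVALID (collision), skipped
Fold 4: move[0]->D => DUULDLLL INVALID (collision), skipped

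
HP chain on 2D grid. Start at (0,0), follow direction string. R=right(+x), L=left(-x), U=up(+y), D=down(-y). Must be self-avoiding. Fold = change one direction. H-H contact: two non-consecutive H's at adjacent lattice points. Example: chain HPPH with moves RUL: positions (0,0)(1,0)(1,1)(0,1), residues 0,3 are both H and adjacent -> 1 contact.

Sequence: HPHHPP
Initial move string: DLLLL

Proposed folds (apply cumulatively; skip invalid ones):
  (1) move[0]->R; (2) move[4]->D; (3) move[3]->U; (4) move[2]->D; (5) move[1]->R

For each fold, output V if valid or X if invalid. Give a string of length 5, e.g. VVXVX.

Answer: XVXVV

Derivation:
Initial: DLLLL -> [(0, 0), (0, -1), (-1, -1), (-2, -1), (-3, -1), (-4, -1)]
Fold 1: move[0]->R => RLLLL INVALID (collision), skipped
Fold 2: move[4]->D => DLLLD VALID
Fold 3: move[3]->U => DLLUD INVALID (collision), skipped
Fold 4: move[2]->D => DLDLD VALID
Fold 5: move[1]->R => DRDLD VALID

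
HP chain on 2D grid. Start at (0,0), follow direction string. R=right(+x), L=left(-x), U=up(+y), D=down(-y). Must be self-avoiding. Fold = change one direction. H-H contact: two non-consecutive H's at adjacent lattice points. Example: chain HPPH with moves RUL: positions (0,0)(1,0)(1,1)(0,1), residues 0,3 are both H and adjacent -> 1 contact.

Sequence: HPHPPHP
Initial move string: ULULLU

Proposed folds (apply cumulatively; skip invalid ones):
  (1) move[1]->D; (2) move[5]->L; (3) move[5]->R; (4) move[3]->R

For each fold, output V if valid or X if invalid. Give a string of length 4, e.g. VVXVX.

Initial: ULULLU -> [(0, 0), (0, 1), (-1, 1), (-1, 2), (-2, 2), (-3, 2), (-3, 3)]
Fold 1: move[1]->D => UDULLU INVALID (collision), skipped
Fold 2: move[5]->L => ULULLL VALID
Fold 3: move[5]->R => ULULLR INVALID (collision), skipped
Fold 4: move[3]->R => ULURLL INVALID (collision), skipped

Answer: XVXX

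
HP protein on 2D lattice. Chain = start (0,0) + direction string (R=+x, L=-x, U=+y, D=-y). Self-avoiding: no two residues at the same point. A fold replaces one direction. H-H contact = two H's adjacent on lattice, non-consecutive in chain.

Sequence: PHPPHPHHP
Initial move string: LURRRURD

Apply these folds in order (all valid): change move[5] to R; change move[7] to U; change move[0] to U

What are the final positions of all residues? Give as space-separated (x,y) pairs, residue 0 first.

Initial moves: LURRRURD
Fold: move[5]->R => LURRRRRD (positions: [(0, 0), (-1, 0), (-1, 1), (0, 1), (1, 1), (2, 1), (3, 1), (4, 1), (4, 0)])
Fold: move[7]->U => LURRRRRU (positions: [(0, 0), (-1, 0), (-1, 1), (0, 1), (1, 1), (2, 1), (3, 1), (4, 1), (4, 2)])
Fold: move[0]->U => UURRRRRU (positions: [(0, 0), (0, 1), (0, 2), (1, 2), (2, 2), (3, 2), (4, 2), (5, 2), (5, 3)])

Answer: (0,0) (0,1) (0,2) (1,2) (2,2) (3,2) (4,2) (5,2) (5,3)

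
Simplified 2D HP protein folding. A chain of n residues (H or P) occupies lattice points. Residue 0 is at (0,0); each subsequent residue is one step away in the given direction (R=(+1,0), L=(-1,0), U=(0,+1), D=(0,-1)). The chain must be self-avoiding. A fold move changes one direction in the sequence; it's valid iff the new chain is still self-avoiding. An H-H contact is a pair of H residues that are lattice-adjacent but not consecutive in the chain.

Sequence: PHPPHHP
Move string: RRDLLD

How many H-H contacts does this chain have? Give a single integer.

Answer: 1

Derivation:
Positions: [(0, 0), (1, 0), (2, 0), (2, -1), (1, -1), (0, -1), (0, -2)]
H-H contact: residue 1 @(1,0) - residue 4 @(1, -1)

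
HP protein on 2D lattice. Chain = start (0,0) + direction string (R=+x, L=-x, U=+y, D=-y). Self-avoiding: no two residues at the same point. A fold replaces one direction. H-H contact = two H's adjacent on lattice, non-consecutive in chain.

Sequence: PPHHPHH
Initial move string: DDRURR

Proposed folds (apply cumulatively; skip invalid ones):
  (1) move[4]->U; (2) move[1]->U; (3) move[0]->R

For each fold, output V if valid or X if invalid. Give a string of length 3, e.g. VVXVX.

Answer: VXV

Derivation:
Initial: DDRURR -> [(0, 0), (0, -1), (0, -2), (1, -2), (1, -1), (2, -1), (3, -1)]
Fold 1: move[4]->U => DDRUUR VALID
Fold 2: move[1]->U => DURUUR INVALID (collision), skipped
Fold 3: move[0]->R => RDRUUR VALID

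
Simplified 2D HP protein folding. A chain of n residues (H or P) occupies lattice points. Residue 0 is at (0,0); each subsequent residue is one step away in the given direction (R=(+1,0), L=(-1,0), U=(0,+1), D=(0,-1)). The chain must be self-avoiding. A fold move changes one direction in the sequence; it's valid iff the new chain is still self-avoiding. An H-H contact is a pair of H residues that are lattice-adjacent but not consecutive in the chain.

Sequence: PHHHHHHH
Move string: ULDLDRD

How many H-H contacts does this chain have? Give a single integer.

Positions: [(0, 0), (0, 1), (-1, 1), (-1, 0), (-2, 0), (-2, -1), (-1, -1), (-1, -2)]
H-H contact: residue 3 @(-1,0) - residue 6 @(-1, -1)

Answer: 1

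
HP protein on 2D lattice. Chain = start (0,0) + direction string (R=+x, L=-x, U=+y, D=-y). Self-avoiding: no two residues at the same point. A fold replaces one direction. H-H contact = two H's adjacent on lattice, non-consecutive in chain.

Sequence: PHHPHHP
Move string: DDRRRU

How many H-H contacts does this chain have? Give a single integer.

Answer: 0

Derivation:
Positions: [(0, 0), (0, -1), (0, -2), (1, -2), (2, -2), (3, -2), (3, -1)]
No H-H contacts found.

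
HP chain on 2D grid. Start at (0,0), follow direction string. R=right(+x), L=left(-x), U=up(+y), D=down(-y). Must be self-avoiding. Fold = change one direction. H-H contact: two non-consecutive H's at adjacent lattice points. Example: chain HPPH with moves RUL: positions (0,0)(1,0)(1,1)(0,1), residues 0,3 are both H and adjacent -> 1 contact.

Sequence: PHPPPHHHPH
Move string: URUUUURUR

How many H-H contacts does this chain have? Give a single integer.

Positions: [(0, 0), (0, 1), (1, 1), (1, 2), (1, 3), (1, 4), (1, 5), (2, 5), (2, 6), (3, 6)]
No H-H contacts found.

Answer: 0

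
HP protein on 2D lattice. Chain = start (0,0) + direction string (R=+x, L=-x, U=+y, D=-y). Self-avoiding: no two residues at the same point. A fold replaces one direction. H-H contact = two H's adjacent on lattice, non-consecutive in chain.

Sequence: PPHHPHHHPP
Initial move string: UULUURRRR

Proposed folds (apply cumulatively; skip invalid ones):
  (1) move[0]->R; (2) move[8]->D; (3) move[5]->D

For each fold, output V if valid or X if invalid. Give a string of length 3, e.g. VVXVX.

Initial: UULUURRRR -> [(0, 0), (0, 1), (0, 2), (-1, 2), (-1, 3), (-1, 4), (0, 4), (1, 4), (2, 4), (3, 4)]
Fold 1: move[0]->R => RULUURRRR VALID
Fold 2: move[8]->D => RULUURRRD VALID
Fold 3: move[5]->D => RULUUDRRD INVALID (collision), skipped

Answer: VVX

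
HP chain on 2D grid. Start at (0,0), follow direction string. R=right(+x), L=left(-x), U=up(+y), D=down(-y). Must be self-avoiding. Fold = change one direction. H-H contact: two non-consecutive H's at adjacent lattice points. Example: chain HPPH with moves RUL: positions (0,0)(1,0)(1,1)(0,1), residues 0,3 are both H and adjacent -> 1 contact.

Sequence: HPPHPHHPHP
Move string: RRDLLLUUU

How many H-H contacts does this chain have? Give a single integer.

Answer: 1

Derivation:
Positions: [(0, 0), (1, 0), (2, 0), (2, -1), (1, -1), (0, -1), (-1, -1), (-1, 0), (-1, 1), (-1, 2)]
H-H contact: residue 0 @(0,0) - residue 5 @(0, -1)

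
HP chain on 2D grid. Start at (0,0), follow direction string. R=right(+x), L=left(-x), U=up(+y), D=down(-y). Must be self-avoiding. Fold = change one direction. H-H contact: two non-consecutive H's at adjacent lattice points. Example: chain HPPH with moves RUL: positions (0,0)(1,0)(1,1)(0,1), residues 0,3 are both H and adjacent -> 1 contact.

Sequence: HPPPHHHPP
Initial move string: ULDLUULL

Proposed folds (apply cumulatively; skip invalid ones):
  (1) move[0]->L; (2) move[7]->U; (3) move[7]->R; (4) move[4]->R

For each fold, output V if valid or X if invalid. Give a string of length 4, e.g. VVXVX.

Initial: ULDLUULL -> [(0, 0), (0, 1), (-1, 1), (-1, 0), (-2, 0), (-2, 1), (-2, 2), (-3, 2), (-4, 2)]
Fold 1: move[0]->L => LLDLUULL VALID
Fold 2: move[7]->U => LLDLUULU VALID
Fold 3: move[7]->R => LLDLUULR INVALID (collision), skipped
Fold 4: move[4]->R => LLDLRULU INVALID (collision), skipped

Answer: VVXX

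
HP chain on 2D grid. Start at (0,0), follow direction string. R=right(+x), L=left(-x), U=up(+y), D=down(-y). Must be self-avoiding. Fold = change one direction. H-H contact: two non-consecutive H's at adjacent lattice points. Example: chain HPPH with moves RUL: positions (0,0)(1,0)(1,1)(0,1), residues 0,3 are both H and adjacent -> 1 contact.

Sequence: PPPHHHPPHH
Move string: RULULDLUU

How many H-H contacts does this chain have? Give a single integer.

Positions: [(0, 0), (1, 0), (1, 1), (0, 1), (0, 2), (-1, 2), (-1, 1), (-2, 1), (-2, 2), (-2, 3)]
H-H contact: residue 5 @(-1,2) - residue 8 @(-2, 2)

Answer: 1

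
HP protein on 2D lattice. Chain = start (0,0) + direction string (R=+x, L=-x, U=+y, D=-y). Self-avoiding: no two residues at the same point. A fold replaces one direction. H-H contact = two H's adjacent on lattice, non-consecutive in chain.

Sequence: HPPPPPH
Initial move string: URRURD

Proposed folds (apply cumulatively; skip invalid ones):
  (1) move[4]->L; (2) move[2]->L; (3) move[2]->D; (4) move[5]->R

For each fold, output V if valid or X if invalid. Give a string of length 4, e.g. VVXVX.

Answer: XXXV

Derivation:
Initial: URRURD -> [(0, 0), (0, 1), (1, 1), (2, 1), (2, 2), (3, 2), (3, 1)]
Fold 1: move[4]->L => URRULD INVALID (collision), skipped
Fold 2: move[2]->L => URLURD INVALID (collision), skipped
Fold 3: move[2]->D => URDURD INVALID (collision), skipped
Fold 4: move[5]->R => URRURR VALID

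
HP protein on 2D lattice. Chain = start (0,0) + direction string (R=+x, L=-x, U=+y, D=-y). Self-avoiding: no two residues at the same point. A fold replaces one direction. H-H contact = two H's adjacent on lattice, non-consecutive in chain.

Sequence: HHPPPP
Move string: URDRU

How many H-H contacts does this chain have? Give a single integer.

Answer: 0

Derivation:
Positions: [(0, 0), (0, 1), (1, 1), (1, 0), (2, 0), (2, 1)]
No H-H contacts found.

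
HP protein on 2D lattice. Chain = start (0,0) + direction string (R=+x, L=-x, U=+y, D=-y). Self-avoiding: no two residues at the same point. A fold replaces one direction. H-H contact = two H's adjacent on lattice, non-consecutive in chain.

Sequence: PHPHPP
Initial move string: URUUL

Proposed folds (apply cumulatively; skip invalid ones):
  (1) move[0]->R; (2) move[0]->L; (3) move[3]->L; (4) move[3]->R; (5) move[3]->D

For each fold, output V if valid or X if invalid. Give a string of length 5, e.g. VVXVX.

Initial: URUUL -> [(0, 0), (0, 1), (1, 1), (1, 2), (1, 3), (0, 3)]
Fold 1: move[0]->R => RRUUL VALID
Fold 2: move[0]->L => LRUUL INVALID (collision), skipped
Fold 3: move[3]->L => RRULL VALID
Fold 4: move[3]->R => RRURL INVALID (collision), skipped
Fold 5: move[3]->D => RRUDL INVALID (collision), skipped

Answer: VXVXX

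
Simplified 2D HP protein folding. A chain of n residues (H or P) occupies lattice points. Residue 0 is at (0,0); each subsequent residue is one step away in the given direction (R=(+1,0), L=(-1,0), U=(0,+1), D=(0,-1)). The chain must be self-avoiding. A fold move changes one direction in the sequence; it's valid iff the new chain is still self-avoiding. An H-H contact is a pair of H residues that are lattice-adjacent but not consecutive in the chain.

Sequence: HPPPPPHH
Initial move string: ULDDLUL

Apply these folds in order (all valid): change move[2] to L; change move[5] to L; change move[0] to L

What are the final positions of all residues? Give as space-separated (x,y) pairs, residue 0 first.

Initial moves: ULDDLUL
Fold: move[2]->L => ULLDLUL (positions: [(0, 0), (0, 1), (-1, 1), (-2, 1), (-2, 0), (-3, 0), (-3, 1), (-4, 1)])
Fold: move[5]->L => ULLDLLL (positions: [(0, 0), (0, 1), (-1, 1), (-2, 1), (-2, 0), (-3, 0), (-4, 0), (-5, 0)])
Fold: move[0]->L => LLLDLLL (positions: [(0, 0), (-1, 0), (-2, 0), (-3, 0), (-3, -1), (-4, -1), (-5, -1), (-6, -1)])

Answer: (0,0) (-1,0) (-2,0) (-3,0) (-3,-1) (-4,-1) (-5,-1) (-6,-1)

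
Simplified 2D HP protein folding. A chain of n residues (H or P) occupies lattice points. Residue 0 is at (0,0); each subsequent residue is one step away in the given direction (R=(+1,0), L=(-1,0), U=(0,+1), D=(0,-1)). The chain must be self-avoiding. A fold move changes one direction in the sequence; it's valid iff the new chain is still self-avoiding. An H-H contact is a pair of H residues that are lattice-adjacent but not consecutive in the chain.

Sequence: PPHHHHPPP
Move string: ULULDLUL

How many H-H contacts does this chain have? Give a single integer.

Positions: [(0, 0), (0, 1), (-1, 1), (-1, 2), (-2, 2), (-2, 1), (-3, 1), (-3, 2), (-4, 2)]
H-H contact: residue 2 @(-1,1) - residue 5 @(-2, 1)

Answer: 1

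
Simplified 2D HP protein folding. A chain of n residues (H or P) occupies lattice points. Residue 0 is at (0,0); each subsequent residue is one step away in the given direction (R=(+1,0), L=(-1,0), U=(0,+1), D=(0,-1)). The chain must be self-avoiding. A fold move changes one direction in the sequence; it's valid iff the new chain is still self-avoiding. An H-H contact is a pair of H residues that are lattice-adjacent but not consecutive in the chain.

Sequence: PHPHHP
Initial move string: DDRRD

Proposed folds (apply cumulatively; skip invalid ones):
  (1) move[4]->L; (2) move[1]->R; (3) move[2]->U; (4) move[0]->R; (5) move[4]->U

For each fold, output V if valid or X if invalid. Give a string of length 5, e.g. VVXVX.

Initial: DDRRD -> [(0, 0), (0, -1), (0, -2), (1, -2), (2, -2), (2, -3)]
Fold 1: move[4]->L => DDRRL INVALID (collision), skipped
Fold 2: move[1]->R => DRRRD VALID
Fold 3: move[2]->U => DRURD VALID
Fold 4: move[0]->R => RRURD VALID
Fold 5: move[4]->U => RRURU VALID

Answer: XVVVV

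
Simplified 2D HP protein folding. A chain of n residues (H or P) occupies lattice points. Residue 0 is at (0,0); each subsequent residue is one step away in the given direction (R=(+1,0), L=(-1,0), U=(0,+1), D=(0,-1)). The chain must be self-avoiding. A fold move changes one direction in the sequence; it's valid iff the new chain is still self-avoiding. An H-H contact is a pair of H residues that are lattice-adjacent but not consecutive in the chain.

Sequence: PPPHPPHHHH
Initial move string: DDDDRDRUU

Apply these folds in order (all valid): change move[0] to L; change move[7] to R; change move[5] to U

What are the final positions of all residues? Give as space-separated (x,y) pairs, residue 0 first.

Answer: (0,0) (-1,0) (-1,-1) (-1,-2) (-1,-3) (0,-3) (0,-2) (1,-2) (2,-2) (2,-1)

Derivation:
Initial moves: DDDDRDRUU
Fold: move[0]->L => LDDDRDRUU (positions: [(0, 0), (-1, 0), (-1, -1), (-1, -2), (-1, -3), (0, -3), (0, -4), (1, -4), (1, -3), (1, -2)])
Fold: move[7]->R => LDDDRDRRU (positions: [(0, 0), (-1, 0), (-1, -1), (-1, -2), (-1, -3), (0, -3), (0, -4), (1, -4), (2, -4), (2, -3)])
Fold: move[5]->U => LDDDRURRU (positions: [(0, 0), (-1, 0), (-1, -1), (-1, -2), (-1, -3), (0, -3), (0, -2), (1, -2), (2, -2), (2, -1)])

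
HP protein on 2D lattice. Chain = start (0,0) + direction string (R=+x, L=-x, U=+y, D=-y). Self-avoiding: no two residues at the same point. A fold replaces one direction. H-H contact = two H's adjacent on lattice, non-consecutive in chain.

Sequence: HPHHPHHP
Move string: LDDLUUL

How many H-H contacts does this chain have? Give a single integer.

Positions: [(0, 0), (-1, 0), (-1, -1), (-1, -2), (-2, -2), (-2, -1), (-2, 0), (-3, 0)]
H-H contact: residue 2 @(-1,-1) - residue 5 @(-2, -1)

Answer: 1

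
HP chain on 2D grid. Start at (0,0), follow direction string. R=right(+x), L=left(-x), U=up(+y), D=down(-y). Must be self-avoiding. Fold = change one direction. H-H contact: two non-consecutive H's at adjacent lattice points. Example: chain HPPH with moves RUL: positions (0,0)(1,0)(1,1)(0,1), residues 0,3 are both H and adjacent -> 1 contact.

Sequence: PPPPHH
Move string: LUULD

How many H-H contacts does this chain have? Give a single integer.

Positions: [(0, 0), (-1, 0), (-1, 1), (-1, 2), (-2, 2), (-2, 1)]
No H-H contacts found.

Answer: 0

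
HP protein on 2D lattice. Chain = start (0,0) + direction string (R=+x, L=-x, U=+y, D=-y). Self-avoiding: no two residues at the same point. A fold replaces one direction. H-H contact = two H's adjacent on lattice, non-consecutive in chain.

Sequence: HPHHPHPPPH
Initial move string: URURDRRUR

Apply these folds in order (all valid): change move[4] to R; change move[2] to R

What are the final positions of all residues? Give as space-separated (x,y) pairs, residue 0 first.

Initial moves: URURDRRUR
Fold: move[4]->R => URURRRRUR (positions: [(0, 0), (0, 1), (1, 1), (1, 2), (2, 2), (3, 2), (4, 2), (5, 2), (5, 3), (6, 3)])
Fold: move[2]->R => URRRRRRUR (positions: [(0, 0), (0, 1), (1, 1), (2, 1), (3, 1), (4, 1), (5, 1), (6, 1), (6, 2), (7, 2)])

Answer: (0,0) (0,1) (1,1) (2,1) (3,1) (4,1) (5,1) (6,1) (6,2) (7,2)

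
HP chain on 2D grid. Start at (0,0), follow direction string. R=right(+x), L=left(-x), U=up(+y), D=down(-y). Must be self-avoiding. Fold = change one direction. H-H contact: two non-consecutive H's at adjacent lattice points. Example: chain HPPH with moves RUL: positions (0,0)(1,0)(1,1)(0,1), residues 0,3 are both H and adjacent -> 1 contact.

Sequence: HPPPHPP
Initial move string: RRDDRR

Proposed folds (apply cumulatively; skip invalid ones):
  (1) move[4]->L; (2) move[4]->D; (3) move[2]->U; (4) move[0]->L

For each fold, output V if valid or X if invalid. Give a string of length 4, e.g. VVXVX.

Answer: XVXX

Derivation:
Initial: RRDDRR -> [(0, 0), (1, 0), (2, 0), (2, -1), (2, -2), (3, -2), (4, -2)]
Fold 1: move[4]->L => RRDDLR INVALID (collision), skipped
Fold 2: move[4]->D => RRDDDR VALID
Fold 3: move[2]->U => RRUDDR INVALID (collision), skipped
Fold 4: move[0]->L => LRDDDR INVALID (collision), skipped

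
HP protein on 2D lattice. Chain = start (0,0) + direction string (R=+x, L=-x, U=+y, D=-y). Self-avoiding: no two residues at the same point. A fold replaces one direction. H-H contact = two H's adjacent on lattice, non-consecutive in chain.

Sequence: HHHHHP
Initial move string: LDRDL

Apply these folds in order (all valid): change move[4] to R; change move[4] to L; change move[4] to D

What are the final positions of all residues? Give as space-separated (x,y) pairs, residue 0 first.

Initial moves: LDRDL
Fold: move[4]->R => LDRDR (positions: [(0, 0), (-1, 0), (-1, -1), (0, -1), (0, -2), (1, -2)])
Fold: move[4]->L => LDRDL (positions: [(0, 0), (-1, 0), (-1, -1), (0, -1), (0, -2), (-1, -2)])
Fold: move[4]->D => LDRDD (positions: [(0, 0), (-1, 0), (-1, -1), (0, -1), (0, -2), (0, -3)])

Answer: (0,0) (-1,0) (-1,-1) (0,-1) (0,-2) (0,-3)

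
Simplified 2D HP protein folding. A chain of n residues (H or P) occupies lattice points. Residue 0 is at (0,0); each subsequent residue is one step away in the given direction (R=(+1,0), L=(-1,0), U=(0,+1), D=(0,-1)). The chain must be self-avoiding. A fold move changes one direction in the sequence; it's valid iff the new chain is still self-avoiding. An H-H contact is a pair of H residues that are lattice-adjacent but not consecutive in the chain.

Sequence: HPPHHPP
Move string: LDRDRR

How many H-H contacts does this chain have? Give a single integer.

Positions: [(0, 0), (-1, 0), (-1, -1), (0, -1), (0, -2), (1, -2), (2, -2)]
H-H contact: residue 0 @(0,0) - residue 3 @(0, -1)

Answer: 1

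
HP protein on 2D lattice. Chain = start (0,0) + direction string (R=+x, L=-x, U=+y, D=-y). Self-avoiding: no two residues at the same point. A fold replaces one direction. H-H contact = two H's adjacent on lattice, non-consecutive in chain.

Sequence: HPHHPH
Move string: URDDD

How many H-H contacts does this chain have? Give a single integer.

Answer: 1

Derivation:
Positions: [(0, 0), (0, 1), (1, 1), (1, 0), (1, -1), (1, -2)]
H-H contact: residue 0 @(0,0) - residue 3 @(1, 0)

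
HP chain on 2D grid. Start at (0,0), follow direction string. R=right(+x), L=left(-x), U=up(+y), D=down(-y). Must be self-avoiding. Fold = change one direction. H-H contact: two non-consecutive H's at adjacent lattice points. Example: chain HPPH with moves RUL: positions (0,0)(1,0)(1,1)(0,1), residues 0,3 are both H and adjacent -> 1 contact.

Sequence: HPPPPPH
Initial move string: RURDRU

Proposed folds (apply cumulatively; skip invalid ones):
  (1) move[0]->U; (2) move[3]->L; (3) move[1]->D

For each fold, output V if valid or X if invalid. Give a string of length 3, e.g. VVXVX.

Answer: VXX

Derivation:
Initial: RURDRU -> [(0, 0), (1, 0), (1, 1), (2, 1), (2, 0), (3, 0), (3, 1)]
Fold 1: move[0]->U => UURDRU VALID
Fold 2: move[3]->L => UURLRU INVALID (collision), skipped
Fold 3: move[1]->D => UDRDRU INVALID (collision), skipped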